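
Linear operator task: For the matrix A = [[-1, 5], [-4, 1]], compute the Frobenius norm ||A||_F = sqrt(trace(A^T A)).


||A||_F^2 = sum a_ij^2
= (-1)^2 + 5^2 + (-4)^2 + 1^2
= 1 + 25 + 16 + 1 = 43
||A||_F = sqrt(43) = 6.5574

6.5574


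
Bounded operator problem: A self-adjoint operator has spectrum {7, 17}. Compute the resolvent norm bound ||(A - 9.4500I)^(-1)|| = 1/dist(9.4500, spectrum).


dist(9.4500, {7, 17}) = min(|9.4500 - 7|, |9.4500 - 17|)
= min(2.4500, 7.5500) = 2.4500
Resolvent bound = 1/2.4500 = 0.4082

0.4082


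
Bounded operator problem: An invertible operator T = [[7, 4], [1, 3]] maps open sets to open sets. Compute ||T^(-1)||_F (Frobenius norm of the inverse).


det(T) = 7*3 - 4*1 = 17
T^(-1) = (1/17) * [[3, -4], [-1, 7]] = [[0.1765, -0.2353], [-0.0588, 0.4118]]
||T^(-1)||_F^2 = 0.1765^2 + (-0.2353)^2 + (-0.0588)^2 + 0.4118^2 = 0.2595
||T^(-1)||_F = sqrt(0.2595) = 0.5094

0.5094


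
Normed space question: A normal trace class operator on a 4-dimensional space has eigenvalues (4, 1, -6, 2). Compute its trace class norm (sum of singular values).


For a normal operator, singular values equal |eigenvalues|.
Trace norm = sum |lambda_i| = 4 + 1 + 6 + 2
= 13

13


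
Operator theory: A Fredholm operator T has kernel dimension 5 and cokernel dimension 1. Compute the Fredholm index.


The Fredholm index is defined as ind(T) = dim(ker T) - dim(coker T)
= 5 - 1
= 4

4


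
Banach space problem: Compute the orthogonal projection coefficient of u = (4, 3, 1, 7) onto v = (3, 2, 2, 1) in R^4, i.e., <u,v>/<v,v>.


Computing <u,v> = 4*3 + 3*2 + 1*2 + 7*1 = 27
Computing <v,v> = 3^2 + 2^2 + 2^2 + 1^2 = 18
Projection coefficient = 27/18 = 1.5000

1.5000


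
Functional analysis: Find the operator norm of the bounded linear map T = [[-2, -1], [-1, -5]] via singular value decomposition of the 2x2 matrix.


A^T A = [[5, 7], [7, 26]]
trace(A^T A) = 31, det(A^T A) = 81
discriminant = 31^2 - 4*81 = 637
Largest eigenvalue of A^T A = (trace + sqrt(disc))/2 = 28.1194
||T|| = sqrt(28.1194) = 5.3028

5.3028


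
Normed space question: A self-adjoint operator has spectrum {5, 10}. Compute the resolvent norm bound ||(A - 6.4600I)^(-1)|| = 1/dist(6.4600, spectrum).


dist(6.4600, {5, 10}) = min(|6.4600 - 5|, |6.4600 - 10|)
= min(1.4600, 3.5400) = 1.4600
Resolvent bound = 1/1.4600 = 0.6849

0.6849


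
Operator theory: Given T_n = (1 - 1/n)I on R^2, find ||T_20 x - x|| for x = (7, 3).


T_20 x - x = (1 - 1/20)x - x = -x/20
||x|| = sqrt(58) = 7.6158
||T_20 x - x|| = ||x||/20 = 7.6158/20 = 0.3808

0.3808


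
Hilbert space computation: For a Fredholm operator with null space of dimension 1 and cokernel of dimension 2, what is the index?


The Fredholm index is defined as ind(T) = dim(ker T) - dim(coker T)
= 1 - 2
= -1

-1


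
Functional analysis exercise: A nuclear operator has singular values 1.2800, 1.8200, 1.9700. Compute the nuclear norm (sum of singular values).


The nuclear norm is the sum of all singular values.
||T||_1 = 1.2800 + 1.8200 + 1.9700
= 5.0700

5.0700


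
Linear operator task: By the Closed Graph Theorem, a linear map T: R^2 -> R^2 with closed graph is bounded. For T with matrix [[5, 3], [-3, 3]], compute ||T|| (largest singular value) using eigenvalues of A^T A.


A^T A = [[34, 6], [6, 18]]
trace(A^T A) = 52, det(A^T A) = 576
discriminant = 52^2 - 4*576 = 400
Largest eigenvalue of A^T A = (trace + sqrt(disc))/2 = 36.0000
||T|| = sqrt(36.0000) = 6.0000

6.0000


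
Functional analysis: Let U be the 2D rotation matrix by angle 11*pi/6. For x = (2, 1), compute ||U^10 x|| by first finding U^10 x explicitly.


U is a rotation by theta = 11*pi/6
U^10 = rotation by 10*theta = 110*pi/6 = 2*pi/6 (mod 2*pi)
cos(2*pi/6) = 0.5000, sin(2*pi/6) = 0.8660
U^10 x = (0.5000 * 2 - 0.8660 * 1, 0.8660 * 2 + 0.5000 * 1)
= (0.1340, 2.2321)
||U^10 x|| = sqrt(0.1340^2 + 2.2321^2) = sqrt(5.0000) = 2.2361

2.2361


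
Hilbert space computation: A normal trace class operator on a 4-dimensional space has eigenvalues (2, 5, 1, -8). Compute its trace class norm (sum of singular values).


For a normal operator, singular values equal |eigenvalues|.
Trace norm = sum |lambda_i| = 2 + 5 + 1 + 8
= 16

16


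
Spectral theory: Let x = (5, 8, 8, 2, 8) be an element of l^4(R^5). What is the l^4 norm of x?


The l^4 norm = (sum |x_i|^4)^(1/4)
Sum of 4th powers = 625 + 4096 + 4096 + 16 + 4096 = 12929
||x||_4 = (12929)^(1/4) = 10.6633

10.6633


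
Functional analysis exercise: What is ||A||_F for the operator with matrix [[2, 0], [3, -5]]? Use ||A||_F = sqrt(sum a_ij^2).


||A||_F^2 = sum a_ij^2
= 2^2 + 0^2 + 3^2 + (-5)^2
= 4 + 0 + 9 + 25 = 38
||A||_F = sqrt(38) = 6.1644

6.1644


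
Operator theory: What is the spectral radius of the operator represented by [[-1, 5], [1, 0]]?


For a 2x2 matrix, eigenvalues satisfy lambda^2 - (trace)*lambda + det = 0
trace = -1 + 0 = -1
det = -1*0 - 5*1 = -5
discriminant = (-1)^2 - 4*(-5) = 21
spectral radius = max |eigenvalue| = 2.7913

2.7913


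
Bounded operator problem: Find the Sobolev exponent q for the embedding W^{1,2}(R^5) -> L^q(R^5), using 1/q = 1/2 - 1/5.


Using the Sobolev embedding formula: 1/q = 1/p - k/n
1/q = 1/2 - 1/5 = 3/10
q = 1/(3/10) = 10/3 = 3.3333

3.3333


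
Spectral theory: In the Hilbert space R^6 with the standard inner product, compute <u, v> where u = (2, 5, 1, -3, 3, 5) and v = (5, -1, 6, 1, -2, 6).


Computing the standard inner product <u, v> = sum u_i * v_i
= 2*5 + 5*-1 + 1*6 + -3*1 + 3*-2 + 5*6
= 10 + -5 + 6 + -3 + -6 + 30
= 32

32


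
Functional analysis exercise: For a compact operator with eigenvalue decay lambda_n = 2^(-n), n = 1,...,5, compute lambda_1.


The eigenvalue formula gives lambda_1 = 1/2^1
= 1/2
= 0.5000

0.5000


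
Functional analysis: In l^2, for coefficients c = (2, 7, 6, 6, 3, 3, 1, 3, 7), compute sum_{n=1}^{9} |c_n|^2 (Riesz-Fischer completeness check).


sum |c_n|^2 = 2^2 + 7^2 + 6^2 + 6^2 + 3^2 + 3^2 + 1^2 + 3^2 + 7^2
= 4 + 49 + 36 + 36 + 9 + 9 + 1 + 9 + 49
= 202

202


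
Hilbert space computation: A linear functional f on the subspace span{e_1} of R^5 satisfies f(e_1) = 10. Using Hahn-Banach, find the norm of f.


The norm of f is given by ||f|| = sup_{||x||=1} |f(x)|.
On span{e_1}, ||e_1|| = 1, so ||f|| = |f(e_1)| / ||e_1||
= |10| / 1 = 10.0000

10.0000


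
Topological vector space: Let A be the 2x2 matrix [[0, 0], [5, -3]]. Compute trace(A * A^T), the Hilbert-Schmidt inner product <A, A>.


trace(A * A^T) = sum of squares of all entries
= 0^2 + 0^2 + 5^2 + (-3)^2
= 0 + 0 + 25 + 9
= 34

34


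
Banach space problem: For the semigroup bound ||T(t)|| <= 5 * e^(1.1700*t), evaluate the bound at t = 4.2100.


||T(4.2100)|| <= 5 * exp(1.1700 * 4.2100)
= 5 * exp(4.9257)
= 5 * 137.7858
= 688.9288

688.9288


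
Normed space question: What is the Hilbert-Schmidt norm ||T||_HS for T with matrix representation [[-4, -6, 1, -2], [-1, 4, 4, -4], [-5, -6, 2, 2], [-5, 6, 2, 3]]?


The Hilbert-Schmidt norm is sqrt(sum of squares of all entries).
Sum of squares = (-4)^2 + (-6)^2 + 1^2 + (-2)^2 + (-1)^2 + 4^2 + 4^2 + (-4)^2 + (-5)^2 + (-6)^2 + 2^2 + 2^2 + (-5)^2 + 6^2 + 2^2 + 3^2
= 16 + 36 + 1 + 4 + 1 + 16 + 16 + 16 + 25 + 36 + 4 + 4 + 25 + 36 + 4 + 9 = 249
||T||_HS = sqrt(249) = 15.7797

15.7797


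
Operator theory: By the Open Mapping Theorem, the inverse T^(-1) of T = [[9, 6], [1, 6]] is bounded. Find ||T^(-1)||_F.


det(T) = 9*6 - 6*1 = 48
T^(-1) = (1/48) * [[6, -6], [-1, 9]] = [[0.1250, -0.1250], [-0.0208, 0.1875]]
||T^(-1)||_F^2 = 0.1250^2 + (-0.1250)^2 + (-0.0208)^2 + 0.1875^2 = 0.0668
||T^(-1)||_F = sqrt(0.0668) = 0.2585

0.2585


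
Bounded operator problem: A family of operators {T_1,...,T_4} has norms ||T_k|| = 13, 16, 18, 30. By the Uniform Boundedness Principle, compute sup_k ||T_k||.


By the Uniform Boundedness Principle, the supremum of norms is finite.
sup_k ||T_k|| = max(13, 16, 18, 30) = 30

30


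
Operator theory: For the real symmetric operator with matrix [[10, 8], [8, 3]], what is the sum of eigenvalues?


For a self-adjoint (symmetric) matrix, the eigenvalues are real.
The sum of eigenvalues equals the trace of the matrix.
trace = 10 + 3 = 13

13


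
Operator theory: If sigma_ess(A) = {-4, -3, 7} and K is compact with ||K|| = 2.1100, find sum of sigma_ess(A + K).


By Weyl's theorem, the essential spectrum is invariant under compact perturbations.
sigma_ess(A + K) = sigma_ess(A) = {-4, -3, 7}
Sum = -4 + -3 + 7 = 0

0


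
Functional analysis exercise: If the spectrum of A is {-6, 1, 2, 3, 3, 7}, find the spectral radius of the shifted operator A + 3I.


Spectrum of A + 3I = {-3, 4, 5, 6, 6, 10}
Spectral radius = max |lambda| over the shifted spectrum
= max(3, 4, 5, 6, 6, 10) = 10

10


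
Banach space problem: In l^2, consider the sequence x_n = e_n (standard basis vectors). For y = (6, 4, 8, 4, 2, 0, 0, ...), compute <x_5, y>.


x_5 = e_5 is the standard basis vector with 1 in position 5.
<x_5, y> = y_5 = 2
As n -> infinity, <x_n, y> -> 0, confirming weak convergence of (x_n) to 0.

2


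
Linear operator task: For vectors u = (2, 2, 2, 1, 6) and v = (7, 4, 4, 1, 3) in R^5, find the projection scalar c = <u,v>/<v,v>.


Computing <u,v> = 2*7 + 2*4 + 2*4 + 1*1 + 6*3 = 49
Computing <v,v> = 7^2 + 4^2 + 4^2 + 1^2 + 3^2 = 91
Projection coefficient = 49/91 = 0.5385

0.5385


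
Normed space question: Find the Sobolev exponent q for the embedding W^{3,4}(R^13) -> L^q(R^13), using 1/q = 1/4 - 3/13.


Using the Sobolev embedding formula: 1/q = 1/p - k/n
1/q = 1/4 - 3/13 = 1/52
q = 1/(1/52) = 52

52.0000


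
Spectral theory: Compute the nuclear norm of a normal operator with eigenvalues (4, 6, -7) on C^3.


For a normal operator, singular values equal |eigenvalues|.
Trace norm = sum |lambda_i| = 4 + 6 + 7
= 17

17


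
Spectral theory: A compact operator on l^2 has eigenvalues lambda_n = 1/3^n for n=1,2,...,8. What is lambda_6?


The eigenvalue formula gives lambda_6 = 1/3^6
= 1/729
= 0.0014

0.0014


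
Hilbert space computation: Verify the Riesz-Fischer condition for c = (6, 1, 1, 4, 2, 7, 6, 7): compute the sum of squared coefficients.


sum |c_n|^2 = 6^2 + 1^2 + 1^2 + 4^2 + 2^2 + 7^2 + 6^2 + 7^2
= 36 + 1 + 1 + 16 + 4 + 49 + 36 + 49
= 192

192


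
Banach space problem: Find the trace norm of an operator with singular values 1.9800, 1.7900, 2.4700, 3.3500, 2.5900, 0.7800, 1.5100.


The nuclear norm is the sum of all singular values.
||T||_1 = 1.9800 + 1.7900 + 2.4700 + 3.3500 + 2.5900 + 0.7800 + 1.5100
= 14.4700

14.4700


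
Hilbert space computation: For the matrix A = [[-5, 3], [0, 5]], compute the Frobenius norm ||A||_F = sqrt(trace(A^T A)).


||A||_F^2 = sum a_ij^2
= (-5)^2 + 3^2 + 0^2 + 5^2
= 25 + 9 + 0 + 25 = 59
||A||_F = sqrt(59) = 7.6811

7.6811


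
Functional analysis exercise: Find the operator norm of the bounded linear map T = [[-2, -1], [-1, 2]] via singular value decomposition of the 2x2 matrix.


A^T A = [[5, 0], [0, 5]]
trace(A^T A) = 10, det(A^T A) = 25
discriminant = 10^2 - 4*25 = 0
Largest eigenvalue of A^T A = (trace + sqrt(disc))/2 = 5.0000
||T|| = sqrt(5.0000) = 2.2361

2.2361


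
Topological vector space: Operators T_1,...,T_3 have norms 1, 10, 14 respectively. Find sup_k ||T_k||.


By the Uniform Boundedness Principle, the supremum of norms is finite.
sup_k ||T_k|| = max(1, 10, 14) = 14

14


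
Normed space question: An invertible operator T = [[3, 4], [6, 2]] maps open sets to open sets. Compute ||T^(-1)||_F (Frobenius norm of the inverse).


det(T) = 3*2 - 4*6 = -18
T^(-1) = (1/-18) * [[2, -4], [-6, 3]] = [[-0.1111, 0.2222], [0.3333, -0.1667]]
||T^(-1)||_F^2 = (-0.1111)^2 + 0.2222^2 + 0.3333^2 + (-0.1667)^2 = 0.2006
||T^(-1)||_F = sqrt(0.2006) = 0.4479

0.4479


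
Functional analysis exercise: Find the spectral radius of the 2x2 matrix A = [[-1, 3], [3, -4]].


For a 2x2 matrix, eigenvalues satisfy lambda^2 - (trace)*lambda + det = 0
trace = -1 + -4 = -5
det = -1*-4 - 3*3 = -5
discriminant = (-5)^2 - 4*(-5) = 45
spectral radius = max |eigenvalue| = 5.8541

5.8541


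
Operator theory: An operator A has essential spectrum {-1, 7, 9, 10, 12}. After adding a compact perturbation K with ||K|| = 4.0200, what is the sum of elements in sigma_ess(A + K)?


By Weyl's theorem, the essential spectrum is invariant under compact perturbations.
sigma_ess(A + K) = sigma_ess(A) = {-1, 7, 9, 10, 12}
Sum = -1 + 7 + 9 + 10 + 12 = 37

37


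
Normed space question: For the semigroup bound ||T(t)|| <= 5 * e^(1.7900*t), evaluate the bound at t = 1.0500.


||T(1.0500)|| <= 5 * exp(1.7900 * 1.0500)
= 5 * exp(1.8795)
= 5 * 6.5502
= 32.7511

32.7511


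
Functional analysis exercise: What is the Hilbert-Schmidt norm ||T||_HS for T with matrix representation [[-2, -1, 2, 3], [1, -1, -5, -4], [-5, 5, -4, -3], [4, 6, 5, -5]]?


The Hilbert-Schmidt norm is sqrt(sum of squares of all entries).
Sum of squares = (-2)^2 + (-1)^2 + 2^2 + 3^2 + 1^2 + (-1)^2 + (-5)^2 + (-4)^2 + (-5)^2 + 5^2 + (-4)^2 + (-3)^2 + 4^2 + 6^2 + 5^2 + (-5)^2
= 4 + 1 + 4 + 9 + 1 + 1 + 25 + 16 + 25 + 25 + 16 + 9 + 16 + 36 + 25 + 25 = 238
||T||_HS = sqrt(238) = 15.4272

15.4272


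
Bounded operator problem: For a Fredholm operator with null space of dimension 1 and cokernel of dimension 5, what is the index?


The Fredholm index is defined as ind(T) = dim(ker T) - dim(coker T)
= 1 - 5
= -4

-4


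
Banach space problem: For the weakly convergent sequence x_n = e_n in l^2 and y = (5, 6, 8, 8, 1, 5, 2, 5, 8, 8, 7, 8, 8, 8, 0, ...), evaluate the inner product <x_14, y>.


x_14 = e_14 is the standard basis vector with 1 in position 14.
<x_14, y> = y_14 = 8
As n -> infinity, <x_n, y> -> 0, confirming weak convergence of (x_n) to 0.

8


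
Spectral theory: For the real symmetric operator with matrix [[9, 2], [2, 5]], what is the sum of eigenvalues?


For a self-adjoint (symmetric) matrix, the eigenvalues are real.
The sum of eigenvalues equals the trace of the matrix.
trace = 9 + 5 = 14

14


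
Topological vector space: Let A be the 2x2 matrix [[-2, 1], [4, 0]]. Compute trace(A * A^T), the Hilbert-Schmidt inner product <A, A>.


trace(A * A^T) = sum of squares of all entries
= (-2)^2 + 1^2 + 4^2 + 0^2
= 4 + 1 + 16 + 0
= 21

21


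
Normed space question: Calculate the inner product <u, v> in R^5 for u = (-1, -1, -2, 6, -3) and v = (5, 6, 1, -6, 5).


Computing the standard inner product <u, v> = sum u_i * v_i
= -1*5 + -1*6 + -2*1 + 6*-6 + -3*5
= -5 + -6 + -2 + -36 + -15
= -64

-64


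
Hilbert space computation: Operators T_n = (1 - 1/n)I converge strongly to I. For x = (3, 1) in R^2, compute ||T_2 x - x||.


T_2 x - x = (1 - 1/2)x - x = -x/2
||x|| = sqrt(10) = 3.1623
||T_2 x - x|| = ||x||/2 = 3.1623/2 = 1.5811

1.5811


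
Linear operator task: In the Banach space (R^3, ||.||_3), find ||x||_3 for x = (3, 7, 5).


The l^3 norm = (sum |x_i|^3)^(1/3)
Sum of 3th powers = 27 + 343 + 125 = 495
||x||_3 = (495)^(1/3) = 7.9105

7.9105


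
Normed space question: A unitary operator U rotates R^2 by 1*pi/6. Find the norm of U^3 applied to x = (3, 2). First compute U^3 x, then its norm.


U is a rotation by theta = 1*pi/6
U^3 = rotation by 3*theta = 3*pi/6
cos(3*pi/6) = 0.0000, sin(3*pi/6) = 1.0000
U^3 x = (0.0000 * 3 - 1.0000 * 2, 1.0000 * 3 + 0.0000 * 2)
= (-2.0000, 3.0000)
||U^3 x|| = sqrt((-2.0000)^2 + 3.0000^2) = sqrt(13.0000) = 3.6056

3.6056


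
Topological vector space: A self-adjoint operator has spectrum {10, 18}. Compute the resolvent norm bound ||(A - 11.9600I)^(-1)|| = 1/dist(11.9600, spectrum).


dist(11.9600, {10, 18}) = min(|11.9600 - 10|, |11.9600 - 18|)
= min(1.9600, 6.0400) = 1.9600
Resolvent bound = 1/1.9600 = 0.5102

0.5102


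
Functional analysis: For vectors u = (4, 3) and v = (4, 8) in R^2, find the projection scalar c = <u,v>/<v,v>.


Computing <u,v> = 4*4 + 3*8 = 40
Computing <v,v> = 4^2 + 8^2 = 80
Projection coefficient = 40/80 = 0.5000

0.5000


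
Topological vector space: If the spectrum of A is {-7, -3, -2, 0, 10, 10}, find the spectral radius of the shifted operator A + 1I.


Spectrum of A + 1I = {-6, -2, -1, 1, 11, 11}
Spectral radius = max |lambda| over the shifted spectrum
= max(6, 2, 1, 1, 11, 11) = 11

11


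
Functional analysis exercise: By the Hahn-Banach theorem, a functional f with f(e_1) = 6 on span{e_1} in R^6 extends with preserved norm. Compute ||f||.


The norm of f is given by ||f|| = sup_{||x||=1} |f(x)|.
On span{e_1}, ||e_1|| = 1, so ||f|| = |f(e_1)| / ||e_1||
= |6| / 1 = 6.0000

6.0000


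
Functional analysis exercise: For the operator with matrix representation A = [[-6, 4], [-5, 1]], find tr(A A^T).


trace(A * A^T) = sum of squares of all entries
= (-6)^2 + 4^2 + (-5)^2 + 1^2
= 36 + 16 + 25 + 1
= 78

78


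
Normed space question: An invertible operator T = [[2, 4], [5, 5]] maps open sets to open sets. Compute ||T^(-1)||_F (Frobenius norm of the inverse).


det(T) = 2*5 - 4*5 = -10
T^(-1) = (1/-10) * [[5, -4], [-5, 2]] = [[-0.5000, 0.4000], [0.5000, -0.2000]]
||T^(-1)||_F^2 = (-0.5000)^2 + 0.4000^2 + 0.5000^2 + (-0.2000)^2 = 0.7000
||T^(-1)||_F = sqrt(0.7000) = 0.8367

0.8367


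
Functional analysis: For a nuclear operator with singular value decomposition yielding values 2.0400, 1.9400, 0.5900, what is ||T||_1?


The nuclear norm is the sum of all singular values.
||T||_1 = 2.0400 + 1.9400 + 0.5900
= 4.5700

4.5700


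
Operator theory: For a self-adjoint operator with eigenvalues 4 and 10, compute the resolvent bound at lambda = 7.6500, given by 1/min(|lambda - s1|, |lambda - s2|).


dist(7.6500, {4, 10}) = min(|7.6500 - 4|, |7.6500 - 10|)
= min(3.6500, 2.3500) = 2.3500
Resolvent bound = 1/2.3500 = 0.4255

0.4255


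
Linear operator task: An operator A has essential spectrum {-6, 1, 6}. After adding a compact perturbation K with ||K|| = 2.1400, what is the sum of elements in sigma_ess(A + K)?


By Weyl's theorem, the essential spectrum is invariant under compact perturbations.
sigma_ess(A + K) = sigma_ess(A) = {-6, 1, 6}
Sum = -6 + 1 + 6 = 1

1


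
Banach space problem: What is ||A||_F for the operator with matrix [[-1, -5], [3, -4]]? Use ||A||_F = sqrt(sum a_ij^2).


||A||_F^2 = sum a_ij^2
= (-1)^2 + (-5)^2 + 3^2 + (-4)^2
= 1 + 25 + 9 + 16 = 51
||A||_F = sqrt(51) = 7.1414

7.1414


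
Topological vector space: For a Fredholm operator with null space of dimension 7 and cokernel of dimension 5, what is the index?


The Fredholm index is defined as ind(T) = dim(ker T) - dim(coker T)
= 7 - 5
= 2

2


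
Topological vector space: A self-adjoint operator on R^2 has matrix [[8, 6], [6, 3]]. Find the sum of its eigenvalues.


For a self-adjoint (symmetric) matrix, the eigenvalues are real.
The sum of eigenvalues equals the trace of the matrix.
trace = 8 + 3 = 11

11


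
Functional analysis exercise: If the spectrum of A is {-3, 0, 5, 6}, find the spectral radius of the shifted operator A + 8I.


Spectrum of A + 8I = {5, 8, 13, 14}
Spectral radius = max |lambda| over the shifted spectrum
= max(5, 8, 13, 14) = 14

14


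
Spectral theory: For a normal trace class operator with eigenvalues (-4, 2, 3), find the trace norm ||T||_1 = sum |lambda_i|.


For a normal operator, singular values equal |eigenvalues|.
Trace norm = sum |lambda_i| = 4 + 2 + 3
= 9

9


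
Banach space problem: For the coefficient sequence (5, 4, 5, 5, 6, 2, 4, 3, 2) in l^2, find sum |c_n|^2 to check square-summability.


sum |c_n|^2 = 5^2 + 4^2 + 5^2 + 5^2 + 6^2 + 2^2 + 4^2 + 3^2 + 2^2
= 25 + 16 + 25 + 25 + 36 + 4 + 16 + 9 + 4
= 160

160


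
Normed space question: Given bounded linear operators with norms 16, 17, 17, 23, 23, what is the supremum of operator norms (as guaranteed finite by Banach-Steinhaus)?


By the Uniform Boundedness Principle, the supremum of norms is finite.
sup_k ||T_k|| = max(16, 17, 17, 23, 23) = 23

23


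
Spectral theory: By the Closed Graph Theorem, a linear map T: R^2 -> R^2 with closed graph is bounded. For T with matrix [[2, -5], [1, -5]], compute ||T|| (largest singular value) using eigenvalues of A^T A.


A^T A = [[5, -15], [-15, 50]]
trace(A^T A) = 55, det(A^T A) = 25
discriminant = 55^2 - 4*25 = 2925
Largest eigenvalue of A^T A = (trace + sqrt(disc))/2 = 54.5416
||T|| = sqrt(54.5416) = 7.3852

7.3852


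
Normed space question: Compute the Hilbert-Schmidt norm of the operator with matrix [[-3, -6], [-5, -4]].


The Hilbert-Schmidt norm is sqrt(sum of squares of all entries).
Sum of squares = (-3)^2 + (-6)^2 + (-5)^2 + (-4)^2
= 9 + 36 + 25 + 16 = 86
||T||_HS = sqrt(86) = 9.2736

9.2736


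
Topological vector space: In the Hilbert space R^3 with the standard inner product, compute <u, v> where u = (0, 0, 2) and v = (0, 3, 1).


Computing the standard inner product <u, v> = sum u_i * v_i
= 0*0 + 0*3 + 2*1
= 0 + 0 + 2
= 2

2


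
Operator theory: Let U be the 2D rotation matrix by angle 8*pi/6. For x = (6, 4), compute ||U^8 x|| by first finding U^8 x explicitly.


U is a rotation by theta = 8*pi/6
U^8 = rotation by 8*theta = 64*pi/6 = 4*pi/6 (mod 2*pi)
cos(4*pi/6) = -0.5000, sin(4*pi/6) = 0.8660
U^8 x = (-0.5000 * 6 - 0.8660 * 4, 0.8660 * 6 + -0.5000 * 4)
= (-6.4641, 3.1962)
||U^8 x|| = sqrt((-6.4641)^2 + 3.1962^2) = sqrt(52.0000) = 7.2111

7.2111


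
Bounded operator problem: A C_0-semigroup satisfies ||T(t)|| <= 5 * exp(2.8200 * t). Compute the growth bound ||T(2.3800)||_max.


||T(2.3800)|| <= 5 * exp(2.8200 * 2.3800)
= 5 * exp(6.7116)
= 5 * 821.8846
= 4109.4230

4109.4230


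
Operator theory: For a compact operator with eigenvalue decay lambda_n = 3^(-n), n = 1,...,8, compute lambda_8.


The eigenvalue formula gives lambda_8 = 1/3^8
= 1/6561
= 1.5242e-04

1.5242e-04


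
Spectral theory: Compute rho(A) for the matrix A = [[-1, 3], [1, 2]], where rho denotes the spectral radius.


For a 2x2 matrix, eigenvalues satisfy lambda^2 - (trace)*lambda + det = 0
trace = -1 + 2 = 1
det = -1*2 - 3*1 = -5
discriminant = 1^2 - 4*(-5) = 21
spectral radius = max |eigenvalue| = 2.7913

2.7913


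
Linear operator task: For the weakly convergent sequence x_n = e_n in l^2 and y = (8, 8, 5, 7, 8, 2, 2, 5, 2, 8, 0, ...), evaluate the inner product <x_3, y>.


x_3 = e_3 is the standard basis vector with 1 in position 3.
<x_3, y> = y_3 = 5
As n -> infinity, <x_n, y> -> 0, confirming weak convergence of (x_n) to 0.

5


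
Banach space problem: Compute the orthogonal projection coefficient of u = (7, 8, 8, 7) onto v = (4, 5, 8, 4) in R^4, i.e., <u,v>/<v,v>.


Computing <u,v> = 7*4 + 8*5 + 8*8 + 7*4 = 160
Computing <v,v> = 4^2 + 5^2 + 8^2 + 4^2 = 121
Projection coefficient = 160/121 = 1.3223

1.3223


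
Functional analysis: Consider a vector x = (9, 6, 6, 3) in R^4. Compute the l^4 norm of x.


The l^4 norm = (sum |x_i|^4)^(1/4)
Sum of 4th powers = 6561 + 1296 + 1296 + 81 = 9234
||x||_4 = (9234)^(1/4) = 9.8027

9.8027


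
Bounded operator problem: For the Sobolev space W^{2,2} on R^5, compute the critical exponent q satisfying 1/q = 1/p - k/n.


Using the Sobolev embedding formula: 1/q = 1/p - k/n
1/q = 1/2 - 2/5 = 1/10
q = 1/(1/10) = 10

10.0000


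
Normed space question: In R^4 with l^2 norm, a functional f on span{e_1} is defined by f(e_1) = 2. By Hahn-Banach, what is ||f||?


The norm of f is given by ||f|| = sup_{||x||=1} |f(x)|.
On span{e_1}, ||e_1|| = 1, so ||f|| = |f(e_1)| / ||e_1||
= |2| / 1 = 2.0000

2.0000


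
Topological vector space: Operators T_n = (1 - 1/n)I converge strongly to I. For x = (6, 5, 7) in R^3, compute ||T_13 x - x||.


T_13 x - x = (1 - 1/13)x - x = -x/13
||x|| = sqrt(110) = 10.4881
||T_13 x - x|| = ||x||/13 = 10.4881/13 = 0.8068

0.8068


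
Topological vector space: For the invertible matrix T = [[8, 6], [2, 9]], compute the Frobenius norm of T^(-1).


det(T) = 8*9 - 6*2 = 60
T^(-1) = (1/60) * [[9, -6], [-2, 8]] = [[0.1500, -0.1000], [-0.0333, 0.1333]]
||T^(-1)||_F^2 = 0.1500^2 + (-0.1000)^2 + (-0.0333)^2 + 0.1333^2 = 0.0514
||T^(-1)||_F = sqrt(0.0514) = 0.2267

0.2267


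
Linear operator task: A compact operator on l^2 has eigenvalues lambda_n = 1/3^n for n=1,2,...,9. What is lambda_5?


The eigenvalue formula gives lambda_5 = 1/3^5
= 1/243
= 0.0041

0.0041


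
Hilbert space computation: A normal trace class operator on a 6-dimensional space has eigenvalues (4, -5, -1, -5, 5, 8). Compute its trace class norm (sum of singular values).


For a normal operator, singular values equal |eigenvalues|.
Trace norm = sum |lambda_i| = 4 + 5 + 1 + 5 + 5 + 8
= 28

28


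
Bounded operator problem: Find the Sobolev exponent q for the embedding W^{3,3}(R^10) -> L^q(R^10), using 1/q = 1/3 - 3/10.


Using the Sobolev embedding formula: 1/q = 1/p - k/n
1/q = 1/3 - 3/10 = 1/30
q = 1/(1/30) = 30

30.0000


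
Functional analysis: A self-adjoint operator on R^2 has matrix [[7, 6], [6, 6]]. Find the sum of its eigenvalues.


For a self-adjoint (symmetric) matrix, the eigenvalues are real.
The sum of eigenvalues equals the trace of the matrix.
trace = 7 + 6 = 13

13


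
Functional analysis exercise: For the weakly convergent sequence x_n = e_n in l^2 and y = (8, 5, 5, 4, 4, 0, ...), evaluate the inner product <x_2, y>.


x_2 = e_2 is the standard basis vector with 1 in position 2.
<x_2, y> = y_2 = 5
As n -> infinity, <x_n, y> -> 0, confirming weak convergence of (x_n) to 0.

5


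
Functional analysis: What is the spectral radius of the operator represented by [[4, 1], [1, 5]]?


For a 2x2 matrix, eigenvalues satisfy lambda^2 - (trace)*lambda + det = 0
trace = 4 + 5 = 9
det = 4*5 - 1*1 = 19
discriminant = 9^2 - 4*(19) = 5
spectral radius = max |eigenvalue| = 5.6180

5.6180


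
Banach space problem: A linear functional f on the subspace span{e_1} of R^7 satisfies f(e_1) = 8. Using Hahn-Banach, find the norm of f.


The norm of f is given by ||f|| = sup_{||x||=1} |f(x)|.
On span{e_1}, ||e_1|| = 1, so ||f|| = |f(e_1)| / ||e_1||
= |8| / 1 = 8.0000

8.0000


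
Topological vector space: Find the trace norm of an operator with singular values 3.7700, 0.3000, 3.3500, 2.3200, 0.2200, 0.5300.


The nuclear norm is the sum of all singular values.
||T||_1 = 3.7700 + 0.3000 + 3.3500 + 2.3200 + 0.2200 + 0.5300
= 10.4900

10.4900


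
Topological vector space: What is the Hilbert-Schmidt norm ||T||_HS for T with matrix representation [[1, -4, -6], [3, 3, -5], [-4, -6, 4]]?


The Hilbert-Schmidt norm is sqrt(sum of squares of all entries).
Sum of squares = 1^2 + (-4)^2 + (-6)^2 + 3^2 + 3^2 + (-5)^2 + (-4)^2 + (-6)^2 + 4^2
= 1 + 16 + 36 + 9 + 9 + 25 + 16 + 36 + 16 = 164
||T||_HS = sqrt(164) = 12.8062

12.8062


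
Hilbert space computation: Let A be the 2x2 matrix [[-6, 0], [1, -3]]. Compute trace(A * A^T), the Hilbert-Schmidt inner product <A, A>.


trace(A * A^T) = sum of squares of all entries
= (-6)^2 + 0^2 + 1^2 + (-3)^2
= 36 + 0 + 1 + 9
= 46

46


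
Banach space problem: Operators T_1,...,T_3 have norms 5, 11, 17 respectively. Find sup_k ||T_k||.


By the Uniform Boundedness Principle, the supremum of norms is finite.
sup_k ||T_k|| = max(5, 11, 17) = 17

17


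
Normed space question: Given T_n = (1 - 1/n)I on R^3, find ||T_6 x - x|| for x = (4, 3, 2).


T_6 x - x = (1 - 1/6)x - x = -x/6
||x|| = sqrt(29) = 5.3852
||T_6 x - x|| = ||x||/6 = 5.3852/6 = 0.8975

0.8975


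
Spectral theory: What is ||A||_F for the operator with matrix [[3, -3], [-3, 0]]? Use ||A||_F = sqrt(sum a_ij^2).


||A||_F^2 = sum a_ij^2
= 3^2 + (-3)^2 + (-3)^2 + 0^2
= 9 + 9 + 9 + 0 = 27
||A||_F = sqrt(27) = 5.1962

5.1962


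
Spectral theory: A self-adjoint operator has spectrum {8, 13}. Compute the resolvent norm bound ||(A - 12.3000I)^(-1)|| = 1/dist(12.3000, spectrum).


dist(12.3000, {8, 13}) = min(|12.3000 - 8|, |12.3000 - 13|)
= min(4.3000, 0.7000) = 0.7000
Resolvent bound = 1/0.7000 = 1.4286

1.4286


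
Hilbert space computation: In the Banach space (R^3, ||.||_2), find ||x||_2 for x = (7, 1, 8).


The l^2 norm = (sum |x_i|^2)^(1/2)
Sum of 2th powers = 49 + 1 + 64 = 114
||x||_2 = (114)^(1/2) = 10.6771

10.6771


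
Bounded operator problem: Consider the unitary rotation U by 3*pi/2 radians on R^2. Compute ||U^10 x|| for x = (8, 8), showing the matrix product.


U is a rotation by theta = 3*pi/2
U^10 = rotation by 10*theta = 30*pi/2 = 2*pi/2 (mod 2*pi)
cos(2*pi/2) = -1.0000, sin(2*pi/2) = 0.0000
U^10 x = (-1.0000 * 8 - 0.0000 * 8, 0.0000 * 8 + -1.0000 * 8)
= (-8.0000, -8.0000)
||U^10 x|| = sqrt((-8.0000)^2 + (-8.0000)^2) = sqrt(128.0000) = 11.3137

11.3137


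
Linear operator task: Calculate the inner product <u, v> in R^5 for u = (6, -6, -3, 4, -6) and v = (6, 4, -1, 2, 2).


Computing the standard inner product <u, v> = sum u_i * v_i
= 6*6 + -6*4 + -3*-1 + 4*2 + -6*2
= 36 + -24 + 3 + 8 + -12
= 11

11


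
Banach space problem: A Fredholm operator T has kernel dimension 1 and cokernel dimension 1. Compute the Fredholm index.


The Fredholm index is defined as ind(T) = dim(ker T) - dim(coker T)
= 1 - 1
= 0

0


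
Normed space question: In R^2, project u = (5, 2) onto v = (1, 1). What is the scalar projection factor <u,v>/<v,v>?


Computing <u,v> = 5*1 + 2*1 = 7
Computing <v,v> = 1^2 + 1^2 = 2
Projection coefficient = 7/2 = 3.5000

3.5000


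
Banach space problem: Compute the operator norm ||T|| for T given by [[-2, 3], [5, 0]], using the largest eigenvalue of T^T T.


A^T A = [[29, -6], [-6, 9]]
trace(A^T A) = 38, det(A^T A) = 225
discriminant = 38^2 - 4*225 = 544
Largest eigenvalue of A^T A = (trace + sqrt(disc))/2 = 30.6619
||T|| = sqrt(30.6619) = 5.5373

5.5373


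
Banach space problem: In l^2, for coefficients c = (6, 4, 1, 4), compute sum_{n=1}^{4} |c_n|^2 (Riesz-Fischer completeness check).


sum |c_n|^2 = 6^2 + 4^2 + 1^2 + 4^2
= 36 + 16 + 1 + 16
= 69

69


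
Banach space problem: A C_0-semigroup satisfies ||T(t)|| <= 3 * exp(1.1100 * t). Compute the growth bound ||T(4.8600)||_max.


||T(4.8600)|| <= 3 * exp(1.1100 * 4.8600)
= 3 * exp(5.3946)
= 3 * 220.2140
= 660.6421

660.6421


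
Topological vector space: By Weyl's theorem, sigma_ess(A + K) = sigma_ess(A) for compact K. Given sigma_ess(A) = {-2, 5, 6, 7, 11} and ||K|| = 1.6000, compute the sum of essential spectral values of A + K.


By Weyl's theorem, the essential spectrum is invariant under compact perturbations.
sigma_ess(A + K) = sigma_ess(A) = {-2, 5, 6, 7, 11}
Sum = -2 + 5 + 6 + 7 + 11 = 27

27


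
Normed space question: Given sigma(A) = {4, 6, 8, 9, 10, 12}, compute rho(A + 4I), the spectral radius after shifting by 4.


Spectrum of A + 4I = {8, 10, 12, 13, 14, 16}
Spectral radius = max |lambda| over the shifted spectrum
= max(8, 10, 12, 13, 14, 16) = 16

16


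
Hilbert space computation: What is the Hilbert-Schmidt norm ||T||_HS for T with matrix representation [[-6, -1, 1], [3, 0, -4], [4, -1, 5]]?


The Hilbert-Schmidt norm is sqrt(sum of squares of all entries).
Sum of squares = (-6)^2 + (-1)^2 + 1^2 + 3^2 + 0^2 + (-4)^2 + 4^2 + (-1)^2 + 5^2
= 36 + 1 + 1 + 9 + 0 + 16 + 16 + 1 + 25 = 105
||T||_HS = sqrt(105) = 10.2470

10.2470


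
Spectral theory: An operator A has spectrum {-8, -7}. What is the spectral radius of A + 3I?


Spectrum of A + 3I = {-5, -4}
Spectral radius = max |lambda| over the shifted spectrum
= max(5, 4) = 5

5


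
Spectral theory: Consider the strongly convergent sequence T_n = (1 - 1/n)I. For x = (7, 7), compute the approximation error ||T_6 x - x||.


T_6 x - x = (1 - 1/6)x - x = -x/6
||x|| = sqrt(98) = 9.8995
||T_6 x - x|| = ||x||/6 = 9.8995/6 = 1.6499

1.6499


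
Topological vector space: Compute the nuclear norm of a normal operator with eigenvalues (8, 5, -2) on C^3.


For a normal operator, singular values equal |eigenvalues|.
Trace norm = sum |lambda_i| = 8 + 5 + 2
= 15

15


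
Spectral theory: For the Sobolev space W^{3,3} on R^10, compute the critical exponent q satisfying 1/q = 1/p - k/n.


Using the Sobolev embedding formula: 1/q = 1/p - k/n
1/q = 1/3 - 3/10 = 1/30
q = 1/(1/30) = 30

30.0000


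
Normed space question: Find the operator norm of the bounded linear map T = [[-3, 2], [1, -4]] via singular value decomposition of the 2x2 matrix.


A^T A = [[10, -10], [-10, 20]]
trace(A^T A) = 30, det(A^T A) = 100
discriminant = 30^2 - 4*100 = 500
Largest eigenvalue of A^T A = (trace + sqrt(disc))/2 = 26.1803
||T|| = sqrt(26.1803) = 5.1167

5.1167


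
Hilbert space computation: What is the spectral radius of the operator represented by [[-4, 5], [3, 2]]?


For a 2x2 matrix, eigenvalues satisfy lambda^2 - (trace)*lambda + det = 0
trace = -4 + 2 = -2
det = -4*2 - 5*3 = -23
discriminant = (-2)^2 - 4*(-23) = 96
spectral radius = max |eigenvalue| = 5.8990

5.8990


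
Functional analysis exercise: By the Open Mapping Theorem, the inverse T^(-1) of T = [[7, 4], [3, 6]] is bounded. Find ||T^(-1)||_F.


det(T) = 7*6 - 4*3 = 30
T^(-1) = (1/30) * [[6, -4], [-3, 7]] = [[0.2000, -0.1333], [-0.1000, 0.2333]]
||T^(-1)||_F^2 = 0.2000^2 + (-0.1333)^2 + (-0.1000)^2 + 0.2333^2 = 0.1222
||T^(-1)||_F = sqrt(0.1222) = 0.3496

0.3496


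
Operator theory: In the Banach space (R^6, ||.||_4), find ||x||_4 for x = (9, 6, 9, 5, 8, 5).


The l^4 norm = (sum |x_i|^4)^(1/4)
Sum of 4th powers = 6561 + 1296 + 6561 + 625 + 4096 + 625 = 19764
||x||_4 = (19764)^(1/4) = 11.8568

11.8568


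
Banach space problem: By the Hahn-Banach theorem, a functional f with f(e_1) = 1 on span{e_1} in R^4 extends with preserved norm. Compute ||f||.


The norm of f is given by ||f|| = sup_{||x||=1} |f(x)|.
On span{e_1}, ||e_1|| = 1, so ||f|| = |f(e_1)| / ||e_1||
= |1| / 1 = 1.0000

1.0000


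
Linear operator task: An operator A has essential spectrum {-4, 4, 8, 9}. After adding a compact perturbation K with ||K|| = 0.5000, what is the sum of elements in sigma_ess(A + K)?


By Weyl's theorem, the essential spectrum is invariant under compact perturbations.
sigma_ess(A + K) = sigma_ess(A) = {-4, 4, 8, 9}
Sum = -4 + 4 + 8 + 9 = 17

17


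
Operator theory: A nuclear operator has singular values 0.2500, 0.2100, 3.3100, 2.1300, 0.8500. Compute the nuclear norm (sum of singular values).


The nuclear norm is the sum of all singular values.
||T||_1 = 0.2500 + 0.2100 + 3.3100 + 2.1300 + 0.8500
= 6.7500

6.7500


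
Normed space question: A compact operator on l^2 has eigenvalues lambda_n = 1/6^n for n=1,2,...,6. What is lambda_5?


The eigenvalue formula gives lambda_5 = 1/6^5
= 1/7776
= 1.2860e-04

1.2860e-04


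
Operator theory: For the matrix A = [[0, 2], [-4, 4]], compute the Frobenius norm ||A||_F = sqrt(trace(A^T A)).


||A||_F^2 = sum a_ij^2
= 0^2 + 2^2 + (-4)^2 + 4^2
= 0 + 4 + 16 + 16 = 36
||A||_F = sqrt(36) = 6.0000

6.0000


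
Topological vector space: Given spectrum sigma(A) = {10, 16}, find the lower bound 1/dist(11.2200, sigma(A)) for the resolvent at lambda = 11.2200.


dist(11.2200, {10, 16}) = min(|11.2200 - 10|, |11.2200 - 16|)
= min(1.2200, 4.7800) = 1.2200
Resolvent bound = 1/1.2200 = 0.8197

0.8197


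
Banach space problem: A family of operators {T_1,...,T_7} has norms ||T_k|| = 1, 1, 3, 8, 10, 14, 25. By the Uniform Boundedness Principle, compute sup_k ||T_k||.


By the Uniform Boundedness Principle, the supremum of norms is finite.
sup_k ||T_k|| = max(1, 1, 3, 8, 10, 14, 25) = 25

25


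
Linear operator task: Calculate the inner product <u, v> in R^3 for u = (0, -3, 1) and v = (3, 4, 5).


Computing the standard inner product <u, v> = sum u_i * v_i
= 0*3 + -3*4 + 1*5
= 0 + -12 + 5
= -7

-7


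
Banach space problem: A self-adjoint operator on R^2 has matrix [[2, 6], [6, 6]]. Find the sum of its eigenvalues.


For a self-adjoint (symmetric) matrix, the eigenvalues are real.
The sum of eigenvalues equals the trace of the matrix.
trace = 2 + 6 = 8

8


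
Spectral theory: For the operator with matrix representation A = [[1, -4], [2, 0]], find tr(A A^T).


trace(A * A^T) = sum of squares of all entries
= 1^2 + (-4)^2 + 2^2 + 0^2
= 1 + 16 + 4 + 0
= 21

21


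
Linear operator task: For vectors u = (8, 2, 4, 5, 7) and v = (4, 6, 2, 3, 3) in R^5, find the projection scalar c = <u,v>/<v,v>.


Computing <u,v> = 8*4 + 2*6 + 4*2 + 5*3 + 7*3 = 88
Computing <v,v> = 4^2 + 6^2 + 2^2 + 3^2 + 3^2 = 74
Projection coefficient = 88/74 = 1.1892

1.1892


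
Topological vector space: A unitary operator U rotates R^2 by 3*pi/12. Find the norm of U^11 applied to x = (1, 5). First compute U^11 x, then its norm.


U is a rotation by theta = 3*pi/12
U^11 = rotation by 11*theta = 33*pi/12 = 9*pi/12 (mod 2*pi)
cos(9*pi/12) = -0.7071, sin(9*pi/12) = 0.7071
U^11 x = (-0.7071 * 1 - 0.7071 * 5, 0.7071 * 1 + -0.7071 * 5)
= (-4.2426, -2.8284)
||U^11 x|| = sqrt((-4.2426)^2 + (-2.8284)^2) = sqrt(26.0000) = 5.0990

5.0990


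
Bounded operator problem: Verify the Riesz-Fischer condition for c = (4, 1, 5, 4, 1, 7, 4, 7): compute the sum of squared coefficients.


sum |c_n|^2 = 4^2 + 1^2 + 5^2 + 4^2 + 1^2 + 7^2 + 4^2 + 7^2
= 16 + 1 + 25 + 16 + 1 + 49 + 16 + 49
= 173

173


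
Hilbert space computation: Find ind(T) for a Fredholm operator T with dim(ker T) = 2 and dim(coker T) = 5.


The Fredholm index is defined as ind(T) = dim(ker T) - dim(coker T)
= 2 - 5
= -3

-3


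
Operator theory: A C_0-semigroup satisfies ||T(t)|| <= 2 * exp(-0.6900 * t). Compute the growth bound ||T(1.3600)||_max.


||T(1.3600)|| <= 2 * exp(-0.6900 * 1.3600)
= 2 * exp(-0.9384)
= 2 * 0.3913
= 0.7825

0.7825


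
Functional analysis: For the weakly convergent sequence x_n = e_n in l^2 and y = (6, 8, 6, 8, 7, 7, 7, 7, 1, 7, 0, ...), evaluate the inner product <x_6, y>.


x_6 = e_6 is the standard basis vector with 1 in position 6.
<x_6, y> = y_6 = 7
As n -> infinity, <x_n, y> -> 0, confirming weak convergence of (x_n) to 0.

7


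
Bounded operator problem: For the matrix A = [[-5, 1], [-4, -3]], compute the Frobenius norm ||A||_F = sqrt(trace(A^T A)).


||A||_F^2 = sum a_ij^2
= (-5)^2 + 1^2 + (-4)^2 + (-3)^2
= 25 + 1 + 16 + 9 = 51
||A||_F = sqrt(51) = 7.1414

7.1414


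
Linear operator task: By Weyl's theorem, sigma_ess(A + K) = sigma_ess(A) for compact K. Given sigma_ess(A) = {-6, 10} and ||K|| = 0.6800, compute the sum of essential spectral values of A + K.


By Weyl's theorem, the essential spectrum is invariant under compact perturbations.
sigma_ess(A + K) = sigma_ess(A) = {-6, 10}
Sum = -6 + 10 = 4

4


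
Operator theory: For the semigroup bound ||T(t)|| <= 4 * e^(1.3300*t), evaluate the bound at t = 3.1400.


||T(3.1400)|| <= 4 * exp(1.3300 * 3.1400)
= 4 * exp(4.1762)
= 4 * 65.1179
= 260.4717

260.4717


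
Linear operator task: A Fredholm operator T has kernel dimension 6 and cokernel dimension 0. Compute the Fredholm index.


The Fredholm index is defined as ind(T) = dim(ker T) - dim(coker T)
= 6 - 0
= 6

6


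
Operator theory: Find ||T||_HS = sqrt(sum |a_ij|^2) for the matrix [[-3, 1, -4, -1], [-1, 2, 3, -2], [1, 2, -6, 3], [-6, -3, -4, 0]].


The Hilbert-Schmidt norm is sqrt(sum of squares of all entries).
Sum of squares = (-3)^2 + 1^2 + (-4)^2 + (-1)^2 + (-1)^2 + 2^2 + 3^2 + (-2)^2 + 1^2 + 2^2 + (-6)^2 + 3^2 + (-6)^2 + (-3)^2 + (-4)^2 + 0^2
= 9 + 1 + 16 + 1 + 1 + 4 + 9 + 4 + 1 + 4 + 36 + 9 + 36 + 9 + 16 + 0 = 156
||T||_HS = sqrt(156) = 12.4900

12.4900


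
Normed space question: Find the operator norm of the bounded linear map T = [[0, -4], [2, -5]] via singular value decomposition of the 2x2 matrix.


A^T A = [[4, -10], [-10, 41]]
trace(A^T A) = 45, det(A^T A) = 64
discriminant = 45^2 - 4*64 = 1769
Largest eigenvalue of A^T A = (trace + sqrt(disc))/2 = 43.5297
||T|| = sqrt(43.5297) = 6.5977

6.5977


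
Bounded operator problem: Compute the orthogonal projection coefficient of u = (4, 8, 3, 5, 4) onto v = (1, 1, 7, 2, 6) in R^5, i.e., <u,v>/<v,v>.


Computing <u,v> = 4*1 + 8*1 + 3*7 + 5*2 + 4*6 = 67
Computing <v,v> = 1^2 + 1^2 + 7^2 + 2^2 + 6^2 = 91
Projection coefficient = 67/91 = 0.7363

0.7363
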